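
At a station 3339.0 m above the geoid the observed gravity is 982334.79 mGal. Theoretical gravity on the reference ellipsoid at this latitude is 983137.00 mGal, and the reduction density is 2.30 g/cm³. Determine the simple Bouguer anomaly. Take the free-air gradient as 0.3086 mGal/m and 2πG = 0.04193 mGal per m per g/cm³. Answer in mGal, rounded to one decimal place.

-93.8

Free-air correction = 0.3086 × 3339.0 = 1030.42 mGal
Free-air anomaly = 982334.79 − 983137.00 + (1030.42) = 228.21 mGal
Bouguer slab correction = 0.04193 × 2.30 × 3339.0 = 322.01 mGal
Simple Bouguer anomaly = 228.21 − (322.01) = -93.80 mGal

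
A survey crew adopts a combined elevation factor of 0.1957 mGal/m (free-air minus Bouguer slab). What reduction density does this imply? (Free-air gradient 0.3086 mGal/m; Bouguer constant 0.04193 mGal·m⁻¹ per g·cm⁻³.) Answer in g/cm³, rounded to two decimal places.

0.1957 = 0.3086 − 0.04193 × ρ
ρ = (0.3086 − 0.1957) / 0.04193 = 2.69 g/cm³

2.69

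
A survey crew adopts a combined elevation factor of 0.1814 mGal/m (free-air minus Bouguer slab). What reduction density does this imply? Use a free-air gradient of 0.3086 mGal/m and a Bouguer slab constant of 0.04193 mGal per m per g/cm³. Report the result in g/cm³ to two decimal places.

3.03

0.1814 = 0.3086 − 0.04193 × ρ
ρ = (0.3086 − 0.1814) / 0.04193 = 3.03 g/cm³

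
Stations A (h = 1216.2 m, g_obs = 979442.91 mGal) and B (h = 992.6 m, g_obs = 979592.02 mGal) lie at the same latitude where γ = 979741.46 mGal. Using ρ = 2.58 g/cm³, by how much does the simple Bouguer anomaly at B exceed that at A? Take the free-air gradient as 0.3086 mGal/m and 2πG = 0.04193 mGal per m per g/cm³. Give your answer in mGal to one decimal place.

104.3

Δg_SB(A) = 979442.91 − 979741.46 + 0.3086×1216.2 − 0.04193×2.58×1216.2 = -54.80 mGal
Δg_SB(B) = 979592.02 − 979741.46 + 0.3086×992.6 − 0.04193×2.58×992.6 = 49.50 mGal
Difference = 49.50 − (-54.80) = 104.30 mGal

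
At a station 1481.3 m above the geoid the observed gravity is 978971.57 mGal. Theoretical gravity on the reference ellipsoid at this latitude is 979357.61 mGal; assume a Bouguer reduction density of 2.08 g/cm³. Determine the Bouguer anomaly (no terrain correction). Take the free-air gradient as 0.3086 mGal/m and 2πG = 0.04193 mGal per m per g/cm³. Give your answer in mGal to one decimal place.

Free-air correction = 0.3086 × 1481.3 = 457.13 mGal
Free-air anomaly = 978971.57 − 979357.61 + (457.13) = 71.09 mGal
Bouguer slab correction = 0.04193 × 2.08 × 1481.3 = 129.19 mGal
Simple Bouguer anomaly = 71.09 − (129.19) = -58.10 mGal

-58.1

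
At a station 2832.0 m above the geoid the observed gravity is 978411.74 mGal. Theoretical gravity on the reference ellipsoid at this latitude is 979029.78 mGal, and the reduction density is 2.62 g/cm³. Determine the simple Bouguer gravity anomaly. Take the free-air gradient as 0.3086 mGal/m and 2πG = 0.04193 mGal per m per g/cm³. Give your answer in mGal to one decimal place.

-55.2

Free-air correction = 0.3086 × 2832.0 = 873.96 mGal
Free-air anomaly = 978411.74 − 979029.78 + (873.96) = 255.92 mGal
Bouguer slab correction = 0.04193 × 2.62 × 2832.0 = 311.11 mGal
Simple Bouguer anomaly = 255.92 − (311.11) = -55.19 mGal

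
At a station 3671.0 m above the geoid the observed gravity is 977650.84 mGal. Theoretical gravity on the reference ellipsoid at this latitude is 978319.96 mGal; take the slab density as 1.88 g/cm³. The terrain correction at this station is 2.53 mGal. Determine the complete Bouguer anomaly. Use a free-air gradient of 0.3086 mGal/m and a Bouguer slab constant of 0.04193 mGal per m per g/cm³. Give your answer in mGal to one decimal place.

176.9

Free-air correction = 0.3086 × 3671.0 = 1132.87 mGal
Free-air anomaly = 977650.84 − 978319.96 + (1132.87) = 463.75 mGal
Bouguer slab correction = 0.04193 × 1.88 × 3671.0 = 289.38 mGal
Simple Bouguer anomaly = 463.75 − (289.38) = 174.37 mGal
Complete Bouguer anomaly = 174.37 + 2.53 = 176.90 mGal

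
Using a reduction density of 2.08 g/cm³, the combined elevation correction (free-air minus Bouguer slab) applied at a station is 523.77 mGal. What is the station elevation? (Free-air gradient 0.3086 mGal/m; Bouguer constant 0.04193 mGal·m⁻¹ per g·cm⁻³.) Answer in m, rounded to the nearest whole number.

2366

Combined gradient = 0.3086 − 0.04193 × 2.08 = 0.2213856 mGal/m
h = 523.77 / 0.2213856 = 2365.87 m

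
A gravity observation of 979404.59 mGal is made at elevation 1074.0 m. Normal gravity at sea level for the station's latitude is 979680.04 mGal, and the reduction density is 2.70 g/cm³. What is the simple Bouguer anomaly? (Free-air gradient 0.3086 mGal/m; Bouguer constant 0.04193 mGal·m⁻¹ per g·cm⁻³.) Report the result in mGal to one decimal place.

Free-air correction = 0.3086 × 1074.0 = 331.44 mGal
Free-air anomaly = 979404.59 − 979680.04 + (331.44) = 55.99 mGal
Bouguer slab correction = 0.04193 × 2.70 × 1074.0 = 121.59 mGal
Simple Bouguer anomaly = 55.99 − (121.59) = -65.60 mGal

-65.6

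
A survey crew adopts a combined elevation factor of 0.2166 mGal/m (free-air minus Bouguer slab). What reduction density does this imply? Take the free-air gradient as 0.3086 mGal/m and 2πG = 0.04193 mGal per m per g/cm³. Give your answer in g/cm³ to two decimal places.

2.19

0.2166 = 0.3086 − 0.04193 × ρ
ρ = (0.3086 − 0.2166) / 0.04193 = 2.19 g/cm³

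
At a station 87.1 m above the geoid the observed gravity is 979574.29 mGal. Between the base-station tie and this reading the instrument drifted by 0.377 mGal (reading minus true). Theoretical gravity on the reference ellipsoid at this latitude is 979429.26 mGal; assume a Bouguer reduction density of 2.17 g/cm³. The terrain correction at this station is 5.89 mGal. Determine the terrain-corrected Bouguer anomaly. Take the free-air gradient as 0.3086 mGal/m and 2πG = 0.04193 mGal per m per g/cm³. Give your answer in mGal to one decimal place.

169.5

Drift-corrected reading = 979574.29 − (0.377) = 979573.913 mGal
Free-air correction = 0.3086 × 87.1 = 26.88 mGal
Free-air anomaly = 979573.913 − 979429.26 + (26.88) = 171.533 mGal
Bouguer slab correction = 0.04193 × 2.17 × 87.1 = 7.93 mGal
Simple Bouguer anomaly = 171.533 − (7.93) = 163.603 mGal
Complete Bouguer anomaly = 163.603 + 5.89 = 169.493 mGal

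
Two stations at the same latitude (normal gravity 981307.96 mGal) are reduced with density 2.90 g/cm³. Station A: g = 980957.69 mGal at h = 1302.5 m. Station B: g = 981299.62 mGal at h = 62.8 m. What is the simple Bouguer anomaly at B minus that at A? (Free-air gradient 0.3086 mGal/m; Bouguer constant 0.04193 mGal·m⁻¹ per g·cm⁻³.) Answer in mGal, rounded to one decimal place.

Δg_SB(A) = 980957.69 − 981307.96 + 0.3086×1302.5 − 0.04193×2.90×1302.5 = -106.70 mGal
Δg_SB(B) = 981299.62 − 981307.96 + 0.3086×62.8 − 0.04193×2.90×62.8 = 3.40 mGal
Difference = 3.40 − (-106.70) = 110.10 mGal

110.1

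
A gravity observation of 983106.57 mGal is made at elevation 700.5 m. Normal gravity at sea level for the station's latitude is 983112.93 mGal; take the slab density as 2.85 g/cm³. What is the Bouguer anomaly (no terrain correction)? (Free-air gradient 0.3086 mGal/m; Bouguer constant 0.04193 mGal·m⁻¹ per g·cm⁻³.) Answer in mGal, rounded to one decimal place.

Free-air correction = 0.3086 × 700.5 = 216.17 mGal
Free-air anomaly = 983106.57 − 983112.93 + (216.17) = 209.81 mGal
Bouguer slab correction = 0.04193 × 2.85 × 700.5 = 83.71 mGal
Simple Bouguer anomaly = 209.81 − (83.71) = 126.10 mGal

126.1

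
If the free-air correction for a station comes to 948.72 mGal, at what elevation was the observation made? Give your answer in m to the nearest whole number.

h = 948.72 / 0.3086 = 3074.27 m

3074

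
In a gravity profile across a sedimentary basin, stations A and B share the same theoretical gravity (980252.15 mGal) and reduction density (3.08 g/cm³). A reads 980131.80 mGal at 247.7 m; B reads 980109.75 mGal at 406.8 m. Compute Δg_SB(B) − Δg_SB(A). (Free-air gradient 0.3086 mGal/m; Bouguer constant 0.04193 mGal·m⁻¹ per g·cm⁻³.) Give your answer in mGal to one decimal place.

Δg_SB(A) = 980131.80 − 980252.15 + 0.3086×247.7 − 0.04193×3.08×247.7 = -75.90 mGal
Δg_SB(B) = 980109.75 − 980252.15 + 0.3086×406.8 − 0.04193×3.08×406.8 = -69.40 mGal
Difference = -69.40 − (-75.90) = 6.50 mGal

6.5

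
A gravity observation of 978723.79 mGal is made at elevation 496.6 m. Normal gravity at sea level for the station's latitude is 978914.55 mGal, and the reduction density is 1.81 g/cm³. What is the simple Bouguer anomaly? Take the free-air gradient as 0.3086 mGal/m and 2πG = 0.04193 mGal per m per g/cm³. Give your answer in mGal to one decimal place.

-75.2

Free-air correction = 0.3086 × 496.6 = 153.25 mGal
Free-air anomaly = 978723.79 − 978914.55 + (153.25) = -37.51 mGal
Bouguer slab correction = 0.04193 × 1.81 × 496.6 = 37.69 mGal
Simple Bouguer anomaly = -37.51 − (37.69) = -75.20 mGal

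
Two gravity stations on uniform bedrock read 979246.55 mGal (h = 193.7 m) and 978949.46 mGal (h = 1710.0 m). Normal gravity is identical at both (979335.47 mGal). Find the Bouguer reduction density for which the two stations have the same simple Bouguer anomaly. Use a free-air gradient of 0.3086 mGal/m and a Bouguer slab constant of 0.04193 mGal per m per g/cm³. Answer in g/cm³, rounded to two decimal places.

Δg_obs = 978949.46 − 979246.55 = -297.09 mGal over Δh = 1710.0 − 193.7 = 1516.3 m
Equal Bouguer anomalies ⇒ Δg_obs + (0.3086 − 0.04193ρ)·Δh = 0
0.3086 − 0.04193ρ = −Δg_obs/Δh = 0.19593
ρ = (0.3086 − 0.19593) / 0.04193 = 2.69 g/cm³

2.69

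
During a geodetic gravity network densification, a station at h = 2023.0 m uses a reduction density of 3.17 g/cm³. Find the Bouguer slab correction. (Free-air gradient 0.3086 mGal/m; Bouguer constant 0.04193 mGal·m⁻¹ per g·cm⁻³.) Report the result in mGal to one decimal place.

Bouguer slab correction = 0.04193 × 3.17 × 2023.0 = 268.9 mGal

268.9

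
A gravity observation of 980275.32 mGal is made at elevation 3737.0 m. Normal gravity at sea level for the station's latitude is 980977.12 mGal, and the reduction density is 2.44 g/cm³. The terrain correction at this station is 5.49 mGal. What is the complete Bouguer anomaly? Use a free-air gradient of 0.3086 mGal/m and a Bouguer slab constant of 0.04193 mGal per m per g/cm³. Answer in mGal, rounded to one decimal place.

Free-air correction = 0.3086 × 3737.0 = 1153.24 mGal
Free-air anomaly = 980275.32 − 980977.12 + (1153.24) = 451.44 mGal
Bouguer slab correction = 0.04193 × 2.44 × 3737.0 = 382.33 mGal
Simple Bouguer anomaly = 451.44 − (382.33) = 69.11 mGal
Complete Bouguer anomaly = 69.11 + 5.49 = 74.60 mGal

74.6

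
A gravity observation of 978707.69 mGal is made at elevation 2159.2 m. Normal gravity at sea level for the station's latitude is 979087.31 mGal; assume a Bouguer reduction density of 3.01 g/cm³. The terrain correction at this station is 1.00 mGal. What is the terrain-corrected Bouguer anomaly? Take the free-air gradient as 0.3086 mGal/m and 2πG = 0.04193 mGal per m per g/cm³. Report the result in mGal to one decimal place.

Free-air correction = 0.3086 × 2159.2 = 666.33 mGal
Free-air anomaly = 978707.69 − 979087.31 + (666.33) = 286.71 mGal
Bouguer slab correction = 0.04193 × 3.01 × 2159.2 = 272.51 mGal
Simple Bouguer anomaly = 286.71 − (272.51) = 14.20 mGal
Complete Bouguer anomaly = 14.20 + 1.00 = 15.20 mGal

15.2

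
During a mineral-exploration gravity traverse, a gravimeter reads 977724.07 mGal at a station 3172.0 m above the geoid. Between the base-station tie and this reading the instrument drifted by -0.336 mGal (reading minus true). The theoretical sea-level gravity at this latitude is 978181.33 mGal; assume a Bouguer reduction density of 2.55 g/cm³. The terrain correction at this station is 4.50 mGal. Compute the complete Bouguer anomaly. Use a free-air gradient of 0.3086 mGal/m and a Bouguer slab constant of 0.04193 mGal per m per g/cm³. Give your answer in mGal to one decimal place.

Drift-corrected reading = 977724.07 − (-0.336) = 977724.406 mGal
Free-air correction = 0.3086 × 3172.0 = 978.88 mGal
Free-air anomaly = 977724.406 − 978181.33 + (978.88) = 521.956 mGal
Bouguer slab correction = 0.04193 × 2.55 × 3172.0 = 339.15 mGal
Simple Bouguer anomaly = 521.956 − (339.15) = 182.806 mGal
Complete Bouguer anomaly = 182.806 + 4.50 = 187.306 mGal

187.3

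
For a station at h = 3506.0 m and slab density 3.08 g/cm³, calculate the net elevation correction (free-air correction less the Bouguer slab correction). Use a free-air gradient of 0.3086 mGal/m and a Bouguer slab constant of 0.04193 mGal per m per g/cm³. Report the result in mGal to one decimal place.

629.2

Combined gradient = 0.3086 − 0.04193 × 3.08 = 0.1794556 mGal/m
Combined elevation correction = 0.1794556 × 3506.0 = 629.2 mGal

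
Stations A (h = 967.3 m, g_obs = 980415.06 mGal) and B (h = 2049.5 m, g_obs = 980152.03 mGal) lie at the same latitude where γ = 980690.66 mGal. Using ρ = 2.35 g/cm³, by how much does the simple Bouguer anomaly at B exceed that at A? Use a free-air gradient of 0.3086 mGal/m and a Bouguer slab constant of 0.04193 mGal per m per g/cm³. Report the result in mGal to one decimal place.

Δg_SB(A) = 980415.06 − 980690.66 + 0.3086×967.3 − 0.04193×2.35×967.3 = -72.40 mGal
Δg_SB(B) = 980152.03 − 980690.66 + 0.3086×2049.5 − 0.04193×2.35×2049.5 = -108.10 mGal
Difference = -108.10 − (-72.40) = -35.70 mGal

-35.7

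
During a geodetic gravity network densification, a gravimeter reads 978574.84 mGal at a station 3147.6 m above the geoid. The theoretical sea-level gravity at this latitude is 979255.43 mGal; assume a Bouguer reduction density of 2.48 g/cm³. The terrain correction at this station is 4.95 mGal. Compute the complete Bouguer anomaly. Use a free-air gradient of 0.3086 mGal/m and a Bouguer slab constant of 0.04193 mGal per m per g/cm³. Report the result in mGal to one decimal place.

Free-air correction = 0.3086 × 3147.6 = 971.35 mGal
Free-air anomaly = 978574.84 − 979255.43 + (971.35) = 290.76 mGal
Bouguer slab correction = 0.04193 × 2.48 × 3147.6 = 327.31 mGal
Simple Bouguer anomaly = 290.76 − (327.31) = -36.55 mGal
Complete Bouguer anomaly = -36.55 + 4.95 = -31.60 mGal

-31.6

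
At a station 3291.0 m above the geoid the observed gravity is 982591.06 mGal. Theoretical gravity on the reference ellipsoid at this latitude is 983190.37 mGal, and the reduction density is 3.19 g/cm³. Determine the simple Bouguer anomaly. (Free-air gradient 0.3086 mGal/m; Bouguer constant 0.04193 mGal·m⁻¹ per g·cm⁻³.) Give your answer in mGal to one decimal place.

Free-air correction = 0.3086 × 3291.0 = 1015.60 mGal
Free-air anomaly = 982591.06 − 983190.37 + (1015.60) = 416.29 mGal
Bouguer slab correction = 0.04193 × 3.19 × 3291.0 = 440.19 mGal
Simple Bouguer anomaly = 416.29 − (440.19) = -23.90 mGal

-23.9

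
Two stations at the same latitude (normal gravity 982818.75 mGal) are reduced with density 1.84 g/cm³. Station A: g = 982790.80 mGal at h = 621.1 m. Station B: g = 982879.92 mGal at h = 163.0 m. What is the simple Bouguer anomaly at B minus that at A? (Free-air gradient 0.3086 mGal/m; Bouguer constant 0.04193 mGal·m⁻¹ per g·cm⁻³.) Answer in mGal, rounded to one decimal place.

Δg_SB(A) = 982790.80 − 982818.75 + 0.3086×621.1 − 0.04193×1.84×621.1 = 115.80 mGal
Δg_SB(B) = 982879.92 − 982818.75 + 0.3086×163.0 − 0.04193×1.84×163.0 = 98.90 mGal
Difference = 98.90 − (115.80) = -16.90 mGal

-16.9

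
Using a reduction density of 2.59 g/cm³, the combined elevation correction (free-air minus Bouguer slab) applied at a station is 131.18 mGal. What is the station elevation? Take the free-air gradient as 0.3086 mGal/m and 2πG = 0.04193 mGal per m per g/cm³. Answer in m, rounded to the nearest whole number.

Combined gradient = 0.3086 − 0.04193 × 2.59 = 0.2000013 mGal/m
h = 131.18 / 0.2000013 = 655.90 m

656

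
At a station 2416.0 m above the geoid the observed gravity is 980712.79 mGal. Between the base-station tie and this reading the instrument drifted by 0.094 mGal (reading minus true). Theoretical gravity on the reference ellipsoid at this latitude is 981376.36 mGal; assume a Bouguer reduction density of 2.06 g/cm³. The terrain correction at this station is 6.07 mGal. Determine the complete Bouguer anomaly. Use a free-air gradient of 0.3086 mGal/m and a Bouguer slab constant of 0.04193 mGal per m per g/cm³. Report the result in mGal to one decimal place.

-120.7

Drift-corrected reading = 980712.79 − (0.094) = 980712.696 mGal
Free-air correction = 0.3086 × 2416.0 = 745.58 mGal
Free-air anomaly = 980712.696 − 981376.36 + (745.58) = 81.916 mGal
Bouguer slab correction = 0.04193 × 2.06 × 2416.0 = 208.68 mGal
Simple Bouguer anomaly = 81.916 − (208.68) = -126.764 mGal
Complete Bouguer anomaly = -126.764 + 6.07 = -120.694 mGal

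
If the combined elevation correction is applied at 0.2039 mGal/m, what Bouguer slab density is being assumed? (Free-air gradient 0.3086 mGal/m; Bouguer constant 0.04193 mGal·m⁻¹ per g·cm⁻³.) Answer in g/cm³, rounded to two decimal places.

2.50

0.2039 = 0.3086 − 0.04193 × ρ
ρ = (0.3086 − 0.2039) / 0.04193 = 2.50 g/cm³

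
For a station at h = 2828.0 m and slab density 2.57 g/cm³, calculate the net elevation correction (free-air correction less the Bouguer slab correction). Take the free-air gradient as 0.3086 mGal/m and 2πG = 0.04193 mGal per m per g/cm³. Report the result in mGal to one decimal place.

Combined gradient = 0.3086 − 0.04193 × 2.57 = 0.2008399 mGal/m
Combined elevation correction = 0.2008399 × 2828.0 = 568.0 mGal

568.0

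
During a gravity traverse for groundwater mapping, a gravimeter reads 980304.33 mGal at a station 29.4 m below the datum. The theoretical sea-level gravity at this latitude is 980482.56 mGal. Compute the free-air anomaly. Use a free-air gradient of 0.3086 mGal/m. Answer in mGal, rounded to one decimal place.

-187.3

Free-air correction = 0.3086 × -29.4 = -9.07 mGal
Free-air anomaly = 980304.33 − 980482.56 + (-9.07) = -187.30 mGal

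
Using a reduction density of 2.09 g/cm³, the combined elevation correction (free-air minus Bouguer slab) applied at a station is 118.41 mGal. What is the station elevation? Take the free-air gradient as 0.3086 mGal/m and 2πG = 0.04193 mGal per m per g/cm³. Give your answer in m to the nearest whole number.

Combined gradient = 0.3086 − 0.04193 × 2.09 = 0.2209663 mGal/m
h = 118.41 / 0.2209663 = 535.87 m

536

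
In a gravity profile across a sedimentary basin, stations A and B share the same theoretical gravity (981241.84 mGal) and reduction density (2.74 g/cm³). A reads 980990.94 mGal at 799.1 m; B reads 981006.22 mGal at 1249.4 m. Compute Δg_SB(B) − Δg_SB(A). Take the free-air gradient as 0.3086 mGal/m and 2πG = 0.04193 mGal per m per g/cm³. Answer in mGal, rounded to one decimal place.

Δg_SB(A) = 980990.94 − 981241.84 + 0.3086×799.1 − 0.04193×2.74×799.1 = -96.10 mGal
Δg_SB(B) = 981006.22 − 981241.84 + 0.3086×1249.4 − 0.04193×2.74×1249.4 = 6.40 mGal
Difference = 6.40 − (-96.10) = 102.50 mGal

102.5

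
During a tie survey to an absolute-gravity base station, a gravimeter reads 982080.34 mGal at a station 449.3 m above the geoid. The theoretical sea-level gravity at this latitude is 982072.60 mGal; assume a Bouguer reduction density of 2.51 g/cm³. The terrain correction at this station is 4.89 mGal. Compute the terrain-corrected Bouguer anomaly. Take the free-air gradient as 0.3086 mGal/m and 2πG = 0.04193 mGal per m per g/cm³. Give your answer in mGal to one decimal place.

104.0

Free-air correction = 0.3086 × 449.3 = 138.65 mGal
Free-air anomaly = 982080.34 − 982072.60 + (138.65) = 146.39 mGal
Bouguer slab correction = 0.04193 × 2.51 × 449.3 = 47.29 mGal
Simple Bouguer anomaly = 146.39 − (47.29) = 99.10 mGal
Complete Bouguer anomaly = 99.10 + 4.89 = 103.99 mGal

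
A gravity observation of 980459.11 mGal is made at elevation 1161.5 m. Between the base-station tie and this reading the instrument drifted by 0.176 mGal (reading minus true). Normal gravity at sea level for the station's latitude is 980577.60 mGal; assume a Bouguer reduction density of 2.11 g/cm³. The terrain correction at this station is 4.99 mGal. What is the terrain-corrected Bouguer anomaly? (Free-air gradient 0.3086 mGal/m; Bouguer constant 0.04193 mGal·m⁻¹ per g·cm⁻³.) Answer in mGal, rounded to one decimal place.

Drift-corrected reading = 980459.11 − (0.176) = 980458.934 mGal
Free-air correction = 0.3086 × 1161.5 = 358.44 mGal
Free-air anomaly = 980458.934 − 980577.60 + (358.44) = 239.774 mGal
Bouguer slab correction = 0.04193 × 2.11 × 1161.5 = 102.76 mGal
Simple Bouguer anomaly = 239.774 − (102.76) = 137.014 mGal
Complete Bouguer anomaly = 137.014 + 4.99 = 142.004 mGal

142.0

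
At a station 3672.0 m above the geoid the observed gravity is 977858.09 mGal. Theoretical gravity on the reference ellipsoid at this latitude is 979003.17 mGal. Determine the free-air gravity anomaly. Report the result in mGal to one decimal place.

Free-air correction = 0.3086 × 3672.0 = 1133.18 mGal
Free-air anomaly = 977858.09 − 979003.17 + (1133.18) = -11.90 mGal

-11.9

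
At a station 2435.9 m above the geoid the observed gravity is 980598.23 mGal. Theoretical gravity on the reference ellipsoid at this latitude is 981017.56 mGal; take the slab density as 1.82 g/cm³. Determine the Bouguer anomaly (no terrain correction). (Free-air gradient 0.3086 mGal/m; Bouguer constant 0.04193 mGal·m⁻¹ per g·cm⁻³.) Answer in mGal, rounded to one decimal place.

Free-air correction = 0.3086 × 2435.9 = 751.72 mGal
Free-air anomaly = 980598.23 − 981017.56 + (751.72) = 332.39 mGal
Bouguer slab correction = 0.04193 × 1.82 × 2435.9 = 185.89 mGal
Simple Bouguer anomaly = 332.39 − (185.89) = 146.50 mGal

146.5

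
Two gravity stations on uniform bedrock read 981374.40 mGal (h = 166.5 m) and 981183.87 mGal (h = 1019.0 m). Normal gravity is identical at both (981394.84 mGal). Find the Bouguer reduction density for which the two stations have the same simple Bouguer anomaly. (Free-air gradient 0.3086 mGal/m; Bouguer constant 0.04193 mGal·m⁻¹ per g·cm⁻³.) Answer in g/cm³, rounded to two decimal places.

Δg_obs = 981183.87 − 981374.40 = -190.53 mGal over Δh = 1019.0 − 166.5 = 852.5 m
Equal Bouguer anomalies ⇒ Δg_obs + (0.3086 − 0.04193ρ)·Δh = 0
0.3086 − 0.04193ρ = −Δg_obs/Δh = 0.22350
ρ = (0.3086 − 0.22350) / 0.04193 = 2.03 g/cm³

2.03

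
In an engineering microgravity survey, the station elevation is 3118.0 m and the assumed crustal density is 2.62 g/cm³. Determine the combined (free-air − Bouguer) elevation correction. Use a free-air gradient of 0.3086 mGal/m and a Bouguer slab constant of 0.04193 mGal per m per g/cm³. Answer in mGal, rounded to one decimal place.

Combined gradient = 0.3086 − 0.04193 × 2.62 = 0.1987434 mGal/m
Combined elevation correction = 0.1987434 × 3118.0 = 619.7 mGal

619.7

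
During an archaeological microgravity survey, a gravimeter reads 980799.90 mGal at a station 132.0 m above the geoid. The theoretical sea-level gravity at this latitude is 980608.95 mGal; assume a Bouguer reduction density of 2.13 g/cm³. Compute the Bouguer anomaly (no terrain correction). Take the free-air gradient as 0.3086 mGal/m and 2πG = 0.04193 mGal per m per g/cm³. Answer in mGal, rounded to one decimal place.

Free-air correction = 0.3086 × 132.0 = 40.74 mGal
Free-air anomaly = 980799.90 − 980608.95 + (40.74) = 231.69 mGal
Bouguer slab correction = 0.04193 × 2.13 × 132.0 = 11.79 mGal
Simple Bouguer anomaly = 231.69 − (11.79) = 219.90 mGal

219.9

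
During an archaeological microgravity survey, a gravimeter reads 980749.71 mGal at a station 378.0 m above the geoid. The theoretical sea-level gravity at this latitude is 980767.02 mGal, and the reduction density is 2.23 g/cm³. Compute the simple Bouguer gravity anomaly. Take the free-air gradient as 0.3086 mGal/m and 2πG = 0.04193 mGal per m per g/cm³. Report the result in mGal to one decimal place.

64.0

Free-air correction = 0.3086 × 378.0 = 116.65 mGal
Free-air anomaly = 980749.71 − 980767.02 + (116.65) = 99.34 mGal
Bouguer slab correction = 0.04193 × 2.23 × 378.0 = 35.34 mGal
Simple Bouguer anomaly = 99.34 − (35.34) = 64.00 mGal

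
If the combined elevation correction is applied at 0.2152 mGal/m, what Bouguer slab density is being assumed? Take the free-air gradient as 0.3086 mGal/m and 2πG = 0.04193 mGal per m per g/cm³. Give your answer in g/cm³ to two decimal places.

0.2152 = 0.3086 − 0.04193 × ρ
ρ = (0.3086 − 0.2152) / 0.04193 = 2.23 g/cm³

2.23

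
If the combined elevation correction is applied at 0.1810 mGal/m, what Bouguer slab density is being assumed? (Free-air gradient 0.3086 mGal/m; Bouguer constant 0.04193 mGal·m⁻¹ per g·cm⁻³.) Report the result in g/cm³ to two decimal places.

0.1810 = 0.3086 − 0.04193 × ρ
ρ = (0.3086 − 0.1810) / 0.04193 = 3.04 g/cm³

3.04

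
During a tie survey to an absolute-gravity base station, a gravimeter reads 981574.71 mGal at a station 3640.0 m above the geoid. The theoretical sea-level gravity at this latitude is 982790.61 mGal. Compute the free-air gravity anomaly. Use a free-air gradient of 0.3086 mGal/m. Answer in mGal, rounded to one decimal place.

-92.6

Free-air correction = 0.3086 × 3640.0 = 1123.30 mGal
Free-air anomaly = 981574.71 − 982790.61 + (1123.30) = -92.60 mGal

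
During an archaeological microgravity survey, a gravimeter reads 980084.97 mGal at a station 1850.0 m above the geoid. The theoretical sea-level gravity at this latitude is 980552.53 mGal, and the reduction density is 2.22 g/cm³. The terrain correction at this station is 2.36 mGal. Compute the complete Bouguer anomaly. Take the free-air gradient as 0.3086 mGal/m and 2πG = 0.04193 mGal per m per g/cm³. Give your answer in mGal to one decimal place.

Free-air correction = 0.3086 × 1850.0 = 570.91 mGal
Free-air anomaly = 980084.97 − 980552.53 + (570.91) = 103.35 mGal
Bouguer slab correction = 0.04193 × 2.22 × 1850.0 = 172.21 mGal
Simple Bouguer anomaly = 103.35 − (172.21) = -68.86 mGal
Complete Bouguer anomaly = -68.86 + 2.36 = -66.50 mGal

-66.5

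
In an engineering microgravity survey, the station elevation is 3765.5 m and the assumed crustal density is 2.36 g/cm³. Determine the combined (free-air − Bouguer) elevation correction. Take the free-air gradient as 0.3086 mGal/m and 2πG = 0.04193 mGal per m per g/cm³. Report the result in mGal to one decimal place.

Combined gradient = 0.3086 − 0.04193 × 2.36 = 0.2096452 mGal/m
Combined elevation correction = 0.2096452 × 3765.5 = 789.4 mGal

789.4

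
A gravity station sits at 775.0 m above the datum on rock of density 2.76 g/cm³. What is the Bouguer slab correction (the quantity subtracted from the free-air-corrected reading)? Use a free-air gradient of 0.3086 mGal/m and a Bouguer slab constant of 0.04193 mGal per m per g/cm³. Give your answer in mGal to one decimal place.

Bouguer slab correction = 0.04193 × 2.76 × 775.0 = 89.7 mGal

89.7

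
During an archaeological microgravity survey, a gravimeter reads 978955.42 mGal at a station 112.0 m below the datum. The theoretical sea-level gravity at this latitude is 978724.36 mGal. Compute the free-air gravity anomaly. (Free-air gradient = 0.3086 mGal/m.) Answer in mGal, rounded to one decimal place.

196.5

Free-air correction = 0.3086 × -112.0 = -34.56 mGal
Free-air anomaly = 978955.42 − 978724.36 + (-34.56) = 196.50 mGal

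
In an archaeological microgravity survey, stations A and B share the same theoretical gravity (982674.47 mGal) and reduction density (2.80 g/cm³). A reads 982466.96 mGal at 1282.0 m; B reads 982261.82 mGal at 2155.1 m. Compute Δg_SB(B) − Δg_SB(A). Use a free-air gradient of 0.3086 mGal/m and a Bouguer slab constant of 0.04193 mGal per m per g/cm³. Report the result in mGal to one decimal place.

Δg_SB(A) = 982466.96 − 982674.47 + 0.3086×1282.0 − 0.04193×2.80×1282.0 = 37.60 mGal
Δg_SB(B) = 982261.82 − 982674.47 + 0.3086×2155.1 − 0.04193×2.80×2155.1 = -0.60 mGal
Difference = -0.60 − (37.60) = -38.20 mGal

-38.2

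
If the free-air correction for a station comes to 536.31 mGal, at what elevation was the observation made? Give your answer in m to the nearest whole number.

1738

h = 536.31 / 0.3086 = 1737.88 m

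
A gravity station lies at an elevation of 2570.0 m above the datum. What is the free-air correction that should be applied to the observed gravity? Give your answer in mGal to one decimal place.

Free-air correction = 0.3086 × 2570.0 = 793.1 mGal

793.1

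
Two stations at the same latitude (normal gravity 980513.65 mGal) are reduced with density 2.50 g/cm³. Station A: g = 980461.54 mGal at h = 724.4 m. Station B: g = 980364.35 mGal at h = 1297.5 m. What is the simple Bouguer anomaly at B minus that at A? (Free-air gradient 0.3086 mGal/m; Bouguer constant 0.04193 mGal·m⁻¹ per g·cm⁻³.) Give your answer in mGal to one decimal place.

Δg_SB(A) = 980461.54 − 980513.65 + 0.3086×724.4 − 0.04193×2.50×724.4 = 95.50 mGal
Δg_SB(B) = 980364.35 − 980513.65 + 0.3086×1297.5 − 0.04193×2.50×1297.5 = 115.10 mGal
Difference = 115.10 − (95.50) = 19.60 mGal

19.6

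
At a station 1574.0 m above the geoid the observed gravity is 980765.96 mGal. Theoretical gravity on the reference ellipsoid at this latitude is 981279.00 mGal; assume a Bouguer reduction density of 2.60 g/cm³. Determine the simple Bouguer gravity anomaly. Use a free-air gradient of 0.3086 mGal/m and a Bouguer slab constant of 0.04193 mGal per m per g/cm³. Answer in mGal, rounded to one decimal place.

Free-air correction = 0.3086 × 1574.0 = 485.74 mGal
Free-air anomaly = 980765.96 − 981279.00 + (485.74) = -27.30 mGal
Bouguer slab correction = 0.04193 × 2.60 × 1574.0 = 171.59 mGal
Simple Bouguer anomaly = -27.30 − (171.59) = -198.89 mGal

-198.9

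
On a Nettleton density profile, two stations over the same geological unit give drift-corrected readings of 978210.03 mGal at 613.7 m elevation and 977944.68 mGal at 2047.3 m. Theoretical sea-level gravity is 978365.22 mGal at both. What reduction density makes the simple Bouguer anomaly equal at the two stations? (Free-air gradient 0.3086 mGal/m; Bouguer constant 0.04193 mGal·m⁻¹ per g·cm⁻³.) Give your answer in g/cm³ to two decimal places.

2.95

Δg_obs = 977944.68 − 978210.03 = -265.35 mGal over Δh = 2047.3 − 613.7 = 1433.6 m
Equal Bouguer anomalies ⇒ Δg_obs + (0.3086 − 0.04193ρ)·Δh = 0
0.3086 − 0.04193ρ = −Δg_obs/Δh = 0.18509
ρ = (0.3086 − 0.18509) / 0.04193 = 2.95 g/cm³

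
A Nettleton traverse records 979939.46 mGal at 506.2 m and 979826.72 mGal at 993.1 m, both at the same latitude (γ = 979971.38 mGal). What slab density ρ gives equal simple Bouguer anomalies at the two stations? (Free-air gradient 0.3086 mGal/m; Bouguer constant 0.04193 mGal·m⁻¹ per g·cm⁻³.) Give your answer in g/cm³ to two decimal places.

Δg_obs = 979826.72 − 979939.46 = -112.74 mGal over Δh = 993.1 − 506.2 = 486.9 m
Equal Bouguer anomalies ⇒ Δg_obs + (0.3086 − 0.04193ρ)·Δh = 0
0.3086 − 0.04193ρ = −Δg_obs/Δh = 0.23155
ρ = (0.3086 − 0.23155) / 0.04193 = 1.84 g/cm³

1.84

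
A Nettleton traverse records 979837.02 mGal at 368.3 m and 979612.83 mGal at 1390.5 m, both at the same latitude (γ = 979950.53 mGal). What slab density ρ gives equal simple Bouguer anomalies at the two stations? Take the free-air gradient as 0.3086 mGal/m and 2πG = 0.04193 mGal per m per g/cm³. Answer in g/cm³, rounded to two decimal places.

2.13

Δg_obs = 979612.83 − 979837.02 = -224.19 mGal over Δh = 1390.5 − 368.3 = 1022.2 m
Equal Bouguer anomalies ⇒ Δg_obs + (0.3086 − 0.04193ρ)·Δh = 0
0.3086 − 0.04193ρ = −Δg_obs/Δh = 0.21932
ρ = (0.3086 − 0.21932) / 0.04193 = 2.13 g/cm³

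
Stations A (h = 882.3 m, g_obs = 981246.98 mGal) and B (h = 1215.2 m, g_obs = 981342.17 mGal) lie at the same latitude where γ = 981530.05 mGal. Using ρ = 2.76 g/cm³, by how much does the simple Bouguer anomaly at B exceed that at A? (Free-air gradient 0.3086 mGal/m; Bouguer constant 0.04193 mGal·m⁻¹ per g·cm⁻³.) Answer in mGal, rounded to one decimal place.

159.4

Δg_SB(A) = 981246.98 − 981530.05 + 0.3086×882.3 − 0.04193×2.76×882.3 = -112.90 mGal
Δg_SB(B) = 981342.17 − 981530.05 + 0.3086×1215.2 − 0.04193×2.76×1215.2 = 46.50 mGal
Difference = 46.50 − (-112.90) = 159.40 mGal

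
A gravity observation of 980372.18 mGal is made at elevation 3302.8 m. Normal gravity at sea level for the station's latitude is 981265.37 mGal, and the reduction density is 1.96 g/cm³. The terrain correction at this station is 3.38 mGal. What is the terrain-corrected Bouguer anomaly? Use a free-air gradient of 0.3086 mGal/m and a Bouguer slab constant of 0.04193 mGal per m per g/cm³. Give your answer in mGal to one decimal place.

-142.0

Free-air correction = 0.3086 × 3302.8 = 1019.24 mGal
Free-air anomaly = 980372.18 − 981265.37 + (1019.24) = 126.05 mGal
Bouguer slab correction = 0.04193 × 1.96 × 3302.8 = 271.43 mGal
Simple Bouguer anomaly = 126.05 − (271.43) = -145.38 mGal
Complete Bouguer anomaly = -145.38 + 3.38 = -142.00 mGal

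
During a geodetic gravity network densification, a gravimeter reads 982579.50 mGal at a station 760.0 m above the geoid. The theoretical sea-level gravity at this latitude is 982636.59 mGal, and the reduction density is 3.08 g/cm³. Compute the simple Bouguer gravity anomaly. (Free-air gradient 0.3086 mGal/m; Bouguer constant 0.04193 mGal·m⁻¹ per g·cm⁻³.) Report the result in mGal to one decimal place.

79.3

Free-air correction = 0.3086 × 760.0 = 234.54 mGal
Free-air anomaly = 982579.50 − 982636.59 + (234.54) = 177.45 mGal
Bouguer slab correction = 0.04193 × 3.08 × 760.0 = 98.15 mGal
Simple Bouguer anomaly = 177.45 − (98.15) = 79.30 mGal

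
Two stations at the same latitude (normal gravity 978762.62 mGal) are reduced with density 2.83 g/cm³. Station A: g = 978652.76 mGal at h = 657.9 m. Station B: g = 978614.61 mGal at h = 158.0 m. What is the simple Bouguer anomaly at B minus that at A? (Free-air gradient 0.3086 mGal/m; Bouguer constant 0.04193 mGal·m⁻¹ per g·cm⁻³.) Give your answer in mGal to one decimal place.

-133.1

Δg_SB(A) = 978652.76 − 978762.62 + 0.3086×657.9 − 0.04193×2.83×657.9 = 15.10 mGal
Δg_SB(B) = 978614.61 − 978762.62 + 0.3086×158.0 − 0.04193×2.83×158.0 = -118.00 mGal
Difference = -118.00 − (15.10) = -133.10 mGal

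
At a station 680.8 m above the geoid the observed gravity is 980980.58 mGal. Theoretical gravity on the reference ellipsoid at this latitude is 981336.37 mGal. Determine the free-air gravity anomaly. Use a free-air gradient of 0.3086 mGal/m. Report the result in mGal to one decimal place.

-145.7

Free-air correction = 0.3086 × 680.8 = 210.09 mGal
Free-air anomaly = 980980.58 − 981336.37 + (210.09) = -145.70 mGal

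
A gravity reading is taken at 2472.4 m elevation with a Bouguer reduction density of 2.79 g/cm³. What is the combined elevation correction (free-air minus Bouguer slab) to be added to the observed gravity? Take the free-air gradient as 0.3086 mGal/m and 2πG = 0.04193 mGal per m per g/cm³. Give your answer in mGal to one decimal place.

Combined gradient = 0.3086 − 0.04193 × 2.79 = 0.1916153 mGal/m
Combined elevation correction = 0.1916153 × 2472.4 = 473.7 mGal

473.7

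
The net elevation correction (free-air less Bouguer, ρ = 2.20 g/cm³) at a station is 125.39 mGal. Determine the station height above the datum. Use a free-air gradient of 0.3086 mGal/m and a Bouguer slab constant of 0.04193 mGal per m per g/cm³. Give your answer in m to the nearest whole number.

Combined gradient = 0.3086 − 0.04193 × 2.20 = 0.2163540 mGal/m
h = 125.39 / 0.2163540 = 579.56 m

580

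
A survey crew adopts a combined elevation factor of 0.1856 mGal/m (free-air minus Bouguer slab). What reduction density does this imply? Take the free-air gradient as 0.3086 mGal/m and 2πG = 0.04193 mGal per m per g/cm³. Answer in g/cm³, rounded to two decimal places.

2.93

0.1856 = 0.3086 − 0.04193 × ρ
ρ = (0.3086 − 0.1856) / 0.04193 = 2.93 g/cm³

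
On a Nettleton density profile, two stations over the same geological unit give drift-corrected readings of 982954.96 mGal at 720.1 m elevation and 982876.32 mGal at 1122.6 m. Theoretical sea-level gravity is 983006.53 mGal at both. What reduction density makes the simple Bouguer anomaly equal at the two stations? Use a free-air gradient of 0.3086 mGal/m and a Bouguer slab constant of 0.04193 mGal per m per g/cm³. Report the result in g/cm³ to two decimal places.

Δg_obs = 982876.32 − 982954.96 = -78.64 mGal over Δh = 1122.6 − 720.1 = 402.5 m
Equal Bouguer anomalies ⇒ Δg_obs + (0.3086 − 0.04193ρ)·Δh = 0
0.3086 − 0.04193ρ = −Δg_obs/Δh = 0.19538
ρ = (0.3086 − 0.19538) / 0.04193 = 2.70 g/cm³

2.70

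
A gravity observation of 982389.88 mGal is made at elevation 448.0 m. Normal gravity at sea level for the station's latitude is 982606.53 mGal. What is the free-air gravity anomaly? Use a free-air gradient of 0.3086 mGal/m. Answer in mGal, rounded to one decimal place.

-78.4

Free-air correction = 0.3086 × 448.0 = 138.25 mGal
Free-air anomaly = 982389.88 − 982606.53 + (138.25) = -78.40 mGal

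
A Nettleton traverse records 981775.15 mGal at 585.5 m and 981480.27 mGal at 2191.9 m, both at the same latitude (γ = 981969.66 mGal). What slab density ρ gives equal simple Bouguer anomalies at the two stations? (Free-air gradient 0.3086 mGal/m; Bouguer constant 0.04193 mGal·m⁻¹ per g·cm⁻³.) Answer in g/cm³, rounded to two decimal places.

2.98

Δg_obs = 981480.27 − 981775.15 = -294.88 mGal over Δh = 2191.9 − 585.5 = 1606.4 m
Equal Bouguer anomalies ⇒ Δg_obs + (0.3086 − 0.04193ρ)·Δh = 0
0.3086 − 0.04193ρ = −Δg_obs/Δh = 0.18357
ρ = (0.3086 − 0.18357) / 0.04193 = 2.98 g/cm³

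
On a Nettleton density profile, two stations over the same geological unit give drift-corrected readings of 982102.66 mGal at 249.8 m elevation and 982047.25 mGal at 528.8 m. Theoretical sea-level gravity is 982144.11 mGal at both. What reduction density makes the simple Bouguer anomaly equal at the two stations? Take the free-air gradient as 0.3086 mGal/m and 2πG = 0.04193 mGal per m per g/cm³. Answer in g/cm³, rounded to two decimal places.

2.62

Δg_obs = 982047.25 − 982102.66 = -55.41 mGal over Δh = 528.8 − 249.8 = 279.0 m
Equal Bouguer anomalies ⇒ Δg_obs + (0.3086 − 0.04193ρ)·Δh = 0
0.3086 − 0.04193ρ = −Δg_obs/Δh = 0.19860
ρ = (0.3086 − 0.19860) / 0.04193 = 2.62 g/cm³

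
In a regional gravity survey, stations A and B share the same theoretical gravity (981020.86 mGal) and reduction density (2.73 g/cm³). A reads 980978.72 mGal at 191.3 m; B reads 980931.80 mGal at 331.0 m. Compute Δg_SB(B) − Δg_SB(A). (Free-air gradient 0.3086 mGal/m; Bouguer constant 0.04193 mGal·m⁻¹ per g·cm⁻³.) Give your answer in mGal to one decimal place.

-19.8

Δg_SB(A) = 980978.72 − 981020.86 + 0.3086×191.3 − 0.04193×2.73×191.3 = -5.00 mGal
Δg_SB(B) = 980931.80 − 981020.86 + 0.3086×331.0 − 0.04193×2.73×331.0 = -24.80 mGal
Difference = -24.80 − (-5.00) = -19.80 mGal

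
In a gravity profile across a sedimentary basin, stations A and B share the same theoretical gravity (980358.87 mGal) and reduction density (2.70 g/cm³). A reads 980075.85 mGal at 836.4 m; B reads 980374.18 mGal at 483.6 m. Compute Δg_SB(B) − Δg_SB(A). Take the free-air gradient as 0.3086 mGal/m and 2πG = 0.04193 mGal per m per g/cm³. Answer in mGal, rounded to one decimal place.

229.4

Δg_SB(A) = 980075.85 − 980358.87 + 0.3086×836.4 − 0.04193×2.70×836.4 = -119.60 mGal
Δg_SB(B) = 980374.18 − 980358.87 + 0.3086×483.6 − 0.04193×2.70×483.6 = 109.80 mGal
Difference = 109.80 − (-119.60) = 229.40 mGal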